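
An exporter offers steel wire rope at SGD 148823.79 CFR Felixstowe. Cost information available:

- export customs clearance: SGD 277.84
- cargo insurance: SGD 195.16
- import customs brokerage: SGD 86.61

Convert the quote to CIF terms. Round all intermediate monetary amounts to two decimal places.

Not relevant to the conversion: export clearance — on the seller under both CFR and CIF; already in the CFR price and stays in the CIF price. brokerage — on the buyer under both terms; not part of either seller's price.
From CFR to CIF, the seller additionally bears: insurance.
CIF price = 148823.79 + 195.16 = 149018.95

CIF price: SGD 149018.95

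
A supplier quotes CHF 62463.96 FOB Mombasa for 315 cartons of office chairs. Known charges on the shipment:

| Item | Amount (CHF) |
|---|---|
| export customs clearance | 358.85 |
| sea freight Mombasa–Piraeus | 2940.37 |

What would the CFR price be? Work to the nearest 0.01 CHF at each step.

Not relevant to the conversion: export clearance — on the seller under both FOB and CFR; already in the FOB price and stays in the CFR price.
From FOB to CFR, the seller additionally bears: freight.
CFR price = 62463.96 + 2940.37 = 65404.33

CFR price: CHF 65404.33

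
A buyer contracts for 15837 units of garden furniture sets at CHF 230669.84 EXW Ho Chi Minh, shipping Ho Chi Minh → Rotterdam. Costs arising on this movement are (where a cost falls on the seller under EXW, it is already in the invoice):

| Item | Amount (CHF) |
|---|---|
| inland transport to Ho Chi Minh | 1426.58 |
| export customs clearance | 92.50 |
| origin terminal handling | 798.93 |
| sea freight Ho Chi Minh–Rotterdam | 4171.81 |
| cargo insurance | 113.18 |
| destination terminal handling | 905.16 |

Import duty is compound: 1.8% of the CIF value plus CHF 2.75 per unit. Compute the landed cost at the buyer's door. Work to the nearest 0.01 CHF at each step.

Total landed cost: CHF 286000.66

EXW: the seller makes goods available at their premises; the buyer bears all onward costs.
CIF value = EXW price + inland to port + export clearance + origin terminal + freight + insurance = 230669.84 + 1426.58 + 92.50 + 798.93 + 4171.81 + 113.18 = 237272.84
Ad valorem component: 237272.84 × 1.8% = 4270.91
Specific component: 15837 × 2.75 = 43551.75
Import duty = 4270.91 + 43551.75 = 47822.66
Buyer bears: inland to port 1426.58 + export clearance 92.50 + origin terminal 798.93 + freight 4171.81 + insurance 113.18 + destination terminal 905.16 + duty 47822.66 = 55330.82
Landed cost = invoice 230669.84 + 55330.82 = 286000.66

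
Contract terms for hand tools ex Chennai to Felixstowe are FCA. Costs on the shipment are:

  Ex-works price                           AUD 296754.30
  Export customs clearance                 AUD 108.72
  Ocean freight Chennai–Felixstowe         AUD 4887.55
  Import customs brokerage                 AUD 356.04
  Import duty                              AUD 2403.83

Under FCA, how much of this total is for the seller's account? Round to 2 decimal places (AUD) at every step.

Seller's account: AUD 296863.02

FCA: the seller delivers export-cleared goods to the carrier; the buyer bears costs from that point.
Seller's account: goods 296754.30 + export clearance 108.72 = 296863.02
Buyer's account: freight 4887.55 + brokerage 356.04 + duty 2403.83 = 7647.42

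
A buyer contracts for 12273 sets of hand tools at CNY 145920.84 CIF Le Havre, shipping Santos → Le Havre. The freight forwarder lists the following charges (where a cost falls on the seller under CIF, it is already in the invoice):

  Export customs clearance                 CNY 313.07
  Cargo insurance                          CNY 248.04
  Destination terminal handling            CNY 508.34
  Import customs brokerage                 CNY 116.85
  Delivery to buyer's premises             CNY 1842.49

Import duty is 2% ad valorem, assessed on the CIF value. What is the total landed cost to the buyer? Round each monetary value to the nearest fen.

Total landed cost: CNY 151306.94

CIF: the seller pays costs through ocean freight and marine insurance to the destination port.
Already in the invoice (seller's account under CIF): export clearance, insurance — exclude.
The CIF price already equals the CIF value: 145920.84
Import duty = 145920.84 × 2% = 2918.42
Buyer bears: destination terminal 508.34 + brokerage 116.85 + delivery 1842.49 + duty 2918.42 = 5386.10
Landed cost = invoice 145920.84 + 5386.10 = 151306.94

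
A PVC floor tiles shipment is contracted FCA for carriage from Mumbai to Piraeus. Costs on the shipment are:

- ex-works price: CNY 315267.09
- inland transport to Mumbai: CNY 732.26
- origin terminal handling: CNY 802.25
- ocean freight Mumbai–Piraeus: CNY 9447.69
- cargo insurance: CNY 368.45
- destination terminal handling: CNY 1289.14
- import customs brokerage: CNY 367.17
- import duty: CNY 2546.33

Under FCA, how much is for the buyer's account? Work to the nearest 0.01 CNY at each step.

FCA: the seller delivers export-cleared goods to the carrier; the buyer bears costs from that point.
Seller's account: goods 315267.09 + inland to port 732.26 = 315999.35
Buyer's account: origin terminal 802.25 + freight 9447.69 + insurance 368.45 + destination terminal 1289.14 + brokerage 367.17 + duty 2546.33 = 14821.03

Buyer's account: CNY 14821.03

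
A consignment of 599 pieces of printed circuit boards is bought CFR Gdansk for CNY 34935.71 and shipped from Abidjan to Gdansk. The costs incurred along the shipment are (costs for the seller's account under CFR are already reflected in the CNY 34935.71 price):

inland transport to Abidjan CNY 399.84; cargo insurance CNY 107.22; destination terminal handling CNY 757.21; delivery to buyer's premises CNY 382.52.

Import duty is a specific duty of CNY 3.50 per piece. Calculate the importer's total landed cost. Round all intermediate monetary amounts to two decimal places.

Total landed cost: CNY 38279.16

CFR: the seller pays costs through ocean freight to the destination port, but not insurance.
Already in the invoice (seller's account under CFR): inland to port — exclude.
CIF value = CFR price + insurance = 34935.71 + 107.22 = 35042.93
Import duty = 599 × 3.50 = 2096.50
Buyer bears: insurance 107.22 + destination terminal 757.21 + delivery 382.52 + duty 2096.50 = 3343.45
Landed cost = invoice 34935.71 + 3343.45 = 38279.16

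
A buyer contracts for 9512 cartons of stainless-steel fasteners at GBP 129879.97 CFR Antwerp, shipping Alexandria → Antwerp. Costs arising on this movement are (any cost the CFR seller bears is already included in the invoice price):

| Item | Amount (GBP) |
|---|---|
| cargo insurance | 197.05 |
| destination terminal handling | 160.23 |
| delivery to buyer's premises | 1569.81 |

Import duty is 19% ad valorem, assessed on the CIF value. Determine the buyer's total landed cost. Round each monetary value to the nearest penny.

Total landed cost: GBP 156521.69

CFR: the seller pays costs through ocean freight to the destination port, but not insurance.
CIF value = CFR price + insurance = 129879.97 + 197.05 = 130077.02
Import duty = 130077.02 × 19% = 24714.63
Buyer bears: insurance 197.05 + destination terminal 160.23 + delivery 1569.81 + duty 24714.63 = 26641.72
Landed cost = invoice 129879.97 + 26641.72 = 156521.69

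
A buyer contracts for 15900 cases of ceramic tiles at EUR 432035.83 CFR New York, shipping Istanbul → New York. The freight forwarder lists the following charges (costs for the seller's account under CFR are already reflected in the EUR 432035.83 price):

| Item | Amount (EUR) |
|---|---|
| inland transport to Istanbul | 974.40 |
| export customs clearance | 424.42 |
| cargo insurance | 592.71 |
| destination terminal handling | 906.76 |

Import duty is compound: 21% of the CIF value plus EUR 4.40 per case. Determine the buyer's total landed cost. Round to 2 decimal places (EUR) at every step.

CFR: the seller pays costs through ocean freight to the destination port, but not insurance.
Already in the invoice (seller's account under CFR): inland to port, export clearance — exclude.
CIF value = CFR price + insurance = 432035.83 + 592.71 = 432628.54
Ad valorem component: 432628.54 × 21% = 90851.99
Specific component: 15900 × 4.40 = 69960.00
Import duty = 90851.99 + 69960.00 = 160811.99
Buyer bears: insurance 592.71 + destination terminal 906.76 + duty 160811.99 = 162311.46
Landed cost = invoice 432035.83 + 162311.46 = 594347.29

Total landed cost: EUR 594347.29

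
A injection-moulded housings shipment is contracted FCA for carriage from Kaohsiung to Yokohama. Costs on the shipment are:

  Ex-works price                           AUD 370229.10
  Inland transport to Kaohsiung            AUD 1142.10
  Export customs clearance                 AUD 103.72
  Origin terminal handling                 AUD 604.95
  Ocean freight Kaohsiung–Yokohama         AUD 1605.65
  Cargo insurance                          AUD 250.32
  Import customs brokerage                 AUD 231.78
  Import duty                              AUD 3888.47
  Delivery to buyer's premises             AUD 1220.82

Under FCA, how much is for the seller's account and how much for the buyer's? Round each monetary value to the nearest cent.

FCA: the seller delivers export-cleared goods to the carrier; the buyer bears costs from that point.
Seller's account: goods 370229.10 + inland to port 1142.10 + export clearance 103.72 = 371474.92
Buyer's account: origin terminal 604.95 + freight 1605.65 + insurance 250.32 + brokerage 231.78 + duty 3888.47 + delivery 1220.82 = 7801.99

Seller: AUD 371474.92; buyer: AUD 7801.99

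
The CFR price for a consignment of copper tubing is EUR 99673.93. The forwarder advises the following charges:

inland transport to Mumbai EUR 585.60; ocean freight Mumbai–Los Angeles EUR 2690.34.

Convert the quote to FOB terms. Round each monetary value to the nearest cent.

Not relevant to the conversion: inland to port — on the seller under both CFR and FOB; already in the CFR price and stays in the FOB price.
From CFR to FOB, the seller no longer bears: freight.
FOB price = 99673.93 − 2690.34 = 96983.59

FOB price: EUR 96983.59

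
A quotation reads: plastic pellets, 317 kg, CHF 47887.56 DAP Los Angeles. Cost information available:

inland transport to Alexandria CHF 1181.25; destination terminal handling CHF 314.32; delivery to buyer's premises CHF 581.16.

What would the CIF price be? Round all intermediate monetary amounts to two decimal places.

Not relevant to the conversion: inland to port — on the seller under both DAP and CIF; already in the DAP price and stays in the CIF price.
From DAP to CIF, the seller no longer bears: destination terminal, delivery.
CIF price = 47887.56 − 314.32 − 581.16 = 46992.08

CIF price: CHF 46992.08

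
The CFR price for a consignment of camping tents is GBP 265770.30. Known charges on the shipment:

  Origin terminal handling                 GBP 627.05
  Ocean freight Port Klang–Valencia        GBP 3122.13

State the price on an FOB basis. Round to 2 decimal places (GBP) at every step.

Not relevant to the conversion: origin terminal — on the seller under both CFR and FOB; already in the CFR price and stays in the FOB price.
From CFR to FOB, the seller no longer bears: freight.
FOB price = 265770.30 − 3122.13 = 262648.17

FOB price: GBP 262648.17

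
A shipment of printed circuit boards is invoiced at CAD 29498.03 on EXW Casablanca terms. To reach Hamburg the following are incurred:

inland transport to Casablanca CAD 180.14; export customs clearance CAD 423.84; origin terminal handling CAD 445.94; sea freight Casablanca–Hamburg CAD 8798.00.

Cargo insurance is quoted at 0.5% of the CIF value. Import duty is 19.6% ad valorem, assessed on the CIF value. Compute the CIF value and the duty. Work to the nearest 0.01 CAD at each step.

Let C be the CIF value. C = EXW price + pre-shipment costs + freight + 0.5% × C
C − 0.5% × C = 29498.03 + 180.14 + 423.84 + 445.94 + 8798.00
0.995 × C = 39345.95
C = 39345.95 / 0.995 = 39543.67
Insurance premium = 0.5% × 39543.67 = 197.72
Import duty = 39543.67 × 19.6% = 7750.56

CIF value: CAD 39543.67; import duty: CAD 7750.56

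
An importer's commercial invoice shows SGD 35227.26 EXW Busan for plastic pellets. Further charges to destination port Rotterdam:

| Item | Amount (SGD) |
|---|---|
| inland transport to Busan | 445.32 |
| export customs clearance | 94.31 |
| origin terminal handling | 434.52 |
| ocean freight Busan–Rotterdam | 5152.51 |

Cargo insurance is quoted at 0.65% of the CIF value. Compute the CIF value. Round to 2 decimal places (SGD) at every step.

Let C be the CIF value. C = EXW price + pre-shipment costs + freight + 0.65% × C
C − 0.65% × C = 35227.26 + 445.32 + 94.31 + 434.52 + 5152.51
0.9935 × C = 41353.92
C = 41353.92 / 0.9935 = 41624.48
Insurance premium = 0.65% × 41624.48 = 270.56

CIF value: SGD 41624.48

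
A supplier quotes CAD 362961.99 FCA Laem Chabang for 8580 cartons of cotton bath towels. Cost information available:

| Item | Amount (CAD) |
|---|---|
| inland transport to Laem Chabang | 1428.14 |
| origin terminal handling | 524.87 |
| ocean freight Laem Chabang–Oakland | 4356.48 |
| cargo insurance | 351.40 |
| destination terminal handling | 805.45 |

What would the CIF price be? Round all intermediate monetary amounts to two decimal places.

Not relevant to the conversion: inland to port — on the seller under both FCA and CIF; already in the FCA price and stays in the CIF price. destination terminal — on the buyer under both terms; not part of either seller's price.
From FCA to CIF, the seller additionally bears: origin terminal, freight, insurance.
CIF price = 362961.99 + 524.87 + 4356.48 + 351.40 = 368194.74

CIF price: CAD 368194.74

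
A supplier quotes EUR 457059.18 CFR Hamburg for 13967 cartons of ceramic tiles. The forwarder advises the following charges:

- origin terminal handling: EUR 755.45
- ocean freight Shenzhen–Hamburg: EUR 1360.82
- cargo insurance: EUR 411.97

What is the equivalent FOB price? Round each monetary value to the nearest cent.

Not relevant to the conversion: origin terminal — on the seller under both CFR and FOB; already in the CFR price and stays in the FOB price. insurance — on the buyer under both terms; not part of either seller's price.
From CFR to FOB, the seller no longer bears: freight.
FOB price = 457059.18 − 1360.82 = 455698.36

FOB price: EUR 455698.36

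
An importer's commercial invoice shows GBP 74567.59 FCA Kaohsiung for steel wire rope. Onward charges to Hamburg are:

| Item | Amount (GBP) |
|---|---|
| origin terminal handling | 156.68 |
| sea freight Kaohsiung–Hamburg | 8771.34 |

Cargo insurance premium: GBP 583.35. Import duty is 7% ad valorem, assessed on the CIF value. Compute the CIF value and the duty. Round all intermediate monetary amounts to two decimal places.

CIF value: GBP 84078.96; import duty: GBP 5885.53

CIF = FCA price + pre-shipment costs + freight + insurance
CIF = 74567.59 + 156.68 + 8771.34 + 583.35 = 84078.96
Import duty = 84078.96 × 7% = 5885.53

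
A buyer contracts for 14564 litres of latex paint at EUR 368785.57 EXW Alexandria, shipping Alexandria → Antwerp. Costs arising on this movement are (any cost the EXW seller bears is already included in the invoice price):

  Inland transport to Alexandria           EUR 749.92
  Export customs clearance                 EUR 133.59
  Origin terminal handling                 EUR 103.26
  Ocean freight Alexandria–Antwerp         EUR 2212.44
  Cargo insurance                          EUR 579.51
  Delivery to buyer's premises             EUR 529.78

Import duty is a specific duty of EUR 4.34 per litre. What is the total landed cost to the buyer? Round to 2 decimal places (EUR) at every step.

EXW: the seller makes goods available at their premises; the buyer bears all onward costs.
CIF value = EXW price + inland to port + export clearance + origin terminal + freight + insurance = 368785.57 + 749.92 + 133.59 + 103.26 + 2212.44 + 579.51 = 372564.29
Import duty = 14564 × 4.34 = 63207.76
Buyer bears: inland to port 749.92 + export clearance 133.59 + origin terminal 103.26 + freight 2212.44 + insurance 579.51 + delivery 529.78 + duty 63207.76 = 67516.26
Landed cost = invoice 368785.57 + 67516.26 = 436301.83

Total landed cost: EUR 436301.83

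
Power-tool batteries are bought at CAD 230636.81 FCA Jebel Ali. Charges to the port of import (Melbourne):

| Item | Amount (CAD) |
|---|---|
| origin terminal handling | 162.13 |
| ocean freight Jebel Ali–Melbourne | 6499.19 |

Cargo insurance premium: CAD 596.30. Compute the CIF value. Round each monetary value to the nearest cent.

CIF = FCA price + pre-shipment costs + freight + insurance
CIF = 230636.81 + 162.13 + 6499.19 + 596.30 = 237894.43

CIF value: CAD 237894.43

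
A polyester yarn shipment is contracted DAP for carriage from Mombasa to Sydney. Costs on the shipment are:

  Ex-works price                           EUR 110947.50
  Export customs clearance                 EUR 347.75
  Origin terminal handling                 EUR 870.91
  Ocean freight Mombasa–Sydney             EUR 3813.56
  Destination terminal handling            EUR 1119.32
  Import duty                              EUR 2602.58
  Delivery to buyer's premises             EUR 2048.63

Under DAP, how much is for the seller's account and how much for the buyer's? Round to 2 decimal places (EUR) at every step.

DAP: the seller bears all costs to the named destination except import duty and clearance.
Seller's account: goods 110947.50 + export clearance 347.75 + origin terminal 870.91 + freight 3813.56 + destination terminal 1119.32 + delivery 2048.63 = 119147.67
Buyer's account: duty 2602.58 = 2602.58

Seller: EUR 119147.67; buyer: EUR 2602.58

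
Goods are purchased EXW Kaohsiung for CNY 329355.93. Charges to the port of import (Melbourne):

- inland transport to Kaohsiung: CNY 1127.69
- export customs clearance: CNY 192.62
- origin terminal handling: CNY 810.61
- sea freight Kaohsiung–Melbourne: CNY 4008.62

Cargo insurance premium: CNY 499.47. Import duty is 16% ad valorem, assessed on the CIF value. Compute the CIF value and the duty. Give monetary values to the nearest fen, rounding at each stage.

CIF value: CNY 335994.94; import duty: CNY 53759.19

CIF = EXW price + pre-shipment costs + freight + insurance
CIF = 329355.93 + 1127.69 + 192.62 + 810.61 + 4008.62 + 499.47 = 335994.94
Import duty = 335994.94 × 16% = 53759.19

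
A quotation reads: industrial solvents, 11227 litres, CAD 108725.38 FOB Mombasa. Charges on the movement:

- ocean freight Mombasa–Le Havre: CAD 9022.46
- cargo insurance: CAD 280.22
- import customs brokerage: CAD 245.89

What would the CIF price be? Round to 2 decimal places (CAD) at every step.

Not relevant to the conversion: brokerage — on the buyer under both terms; not part of either seller's price.
From FOB to CIF, the seller additionally bears: freight, insurance.
CIF price = 108725.38 + 9022.46 + 280.22 = 118028.06

CIF price: CAD 118028.06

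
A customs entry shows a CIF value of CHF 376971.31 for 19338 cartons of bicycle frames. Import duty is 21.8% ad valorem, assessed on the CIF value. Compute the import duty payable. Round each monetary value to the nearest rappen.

Import duty = 376971.31 × 21.8% = 82179.75

Import duty: CHF 82179.75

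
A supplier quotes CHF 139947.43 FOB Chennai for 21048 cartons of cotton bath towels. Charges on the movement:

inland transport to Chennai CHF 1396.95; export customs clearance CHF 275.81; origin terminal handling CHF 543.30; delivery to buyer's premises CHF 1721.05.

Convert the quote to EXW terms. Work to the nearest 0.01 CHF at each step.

Not relevant to the conversion: delivery — on the buyer under both terms; not part of either seller's price.
From FOB to EXW, the seller no longer bears: inland to port, export clearance, origin terminal.
EXW price = 139947.43 − 1396.95 − 275.81 − 543.30 = 137731.37

EXW price: CHF 137731.37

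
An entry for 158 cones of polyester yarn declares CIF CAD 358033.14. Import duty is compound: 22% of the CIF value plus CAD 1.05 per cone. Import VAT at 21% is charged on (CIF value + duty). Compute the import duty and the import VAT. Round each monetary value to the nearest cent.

Ad valorem component: 358033.14 × 22% = 78767.29
Specific component: 158 × 1.05 = 165.90
Import duty = 78767.29 + 165.90 = 78933.19
VAT base = CIF + duty = 358033.14 + 78933.19 = 436966.33
Import VAT = 436966.33 × 21% = 91762.93

Import duty: CAD 78933.19; import VAT: CAD 91762.93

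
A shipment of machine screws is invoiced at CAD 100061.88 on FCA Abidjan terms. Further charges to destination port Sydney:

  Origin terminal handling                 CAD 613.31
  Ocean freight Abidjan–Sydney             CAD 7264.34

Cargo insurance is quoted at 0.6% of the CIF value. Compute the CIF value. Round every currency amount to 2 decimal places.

Let C be the CIF value. C = FCA price + pre-shipment costs + freight + 0.6% × C
C − 0.6% × C = 100061.88 + 613.31 + 7264.34
0.994 × C = 107939.53
C = 107939.53 / 0.994 = 108591.08
Insurance premium = 0.6% × 108591.08 = 651.55

CIF value: CAD 108591.08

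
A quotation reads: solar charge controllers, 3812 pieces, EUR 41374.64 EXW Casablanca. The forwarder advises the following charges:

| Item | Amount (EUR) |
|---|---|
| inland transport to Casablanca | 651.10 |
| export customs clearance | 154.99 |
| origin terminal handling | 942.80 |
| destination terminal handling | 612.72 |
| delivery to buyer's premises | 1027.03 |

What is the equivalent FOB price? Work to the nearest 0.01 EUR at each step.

Not relevant to the conversion: destination terminal, delivery — on the buyer under both terms; not part of either seller's price.
From EXW to FOB, the seller additionally bears: inland to port, export clearance, origin terminal.
FOB price = 41374.64 + 651.10 + 154.99 + 942.80 = 43123.53

FOB price: EUR 43123.53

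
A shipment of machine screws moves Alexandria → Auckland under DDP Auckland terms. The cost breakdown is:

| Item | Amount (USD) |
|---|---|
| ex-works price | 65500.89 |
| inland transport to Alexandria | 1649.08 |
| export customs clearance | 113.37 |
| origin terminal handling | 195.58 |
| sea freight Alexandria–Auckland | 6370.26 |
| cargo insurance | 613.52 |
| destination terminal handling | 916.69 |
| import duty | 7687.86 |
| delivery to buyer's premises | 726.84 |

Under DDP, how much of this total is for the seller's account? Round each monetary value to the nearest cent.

Seller's account: USD 83774.09

DDP: the seller bears all costs including import duty.
Seller's account: goods 65500.89 + inland to port 1649.08 + export clearance 113.37 + origin terminal 195.58 + freight 6370.26 + insurance 613.52 + destination terminal 916.69 + duty 7687.86 + delivery 726.84 = 83774.09
Buyer's account: 0.00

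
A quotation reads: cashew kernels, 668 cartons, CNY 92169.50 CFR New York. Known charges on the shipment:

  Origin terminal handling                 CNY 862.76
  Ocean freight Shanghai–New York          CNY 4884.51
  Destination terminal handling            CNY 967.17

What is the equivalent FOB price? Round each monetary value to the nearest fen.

Not relevant to the conversion: origin terminal — on the seller under both CFR and FOB; already in the CFR price and stays in the FOB price. destination terminal — on the buyer under both terms; not part of either seller's price.
From CFR to FOB, the seller no longer bears: freight.
FOB price = 92169.50 − 4884.51 = 87284.99

FOB price: CNY 87284.99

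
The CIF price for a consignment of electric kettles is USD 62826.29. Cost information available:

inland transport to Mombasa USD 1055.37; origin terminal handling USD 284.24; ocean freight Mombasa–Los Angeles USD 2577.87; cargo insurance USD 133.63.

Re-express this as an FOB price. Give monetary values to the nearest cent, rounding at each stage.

FOB price: USD 60114.79

Not relevant to the conversion: inland to port, origin terminal — on the seller under both CIF and FOB; already in the CIF price and stays in the FOB price.
From CIF to FOB, the seller no longer bears: freight, insurance.
FOB price = 62826.29 − 2577.87 − 133.63 = 60114.79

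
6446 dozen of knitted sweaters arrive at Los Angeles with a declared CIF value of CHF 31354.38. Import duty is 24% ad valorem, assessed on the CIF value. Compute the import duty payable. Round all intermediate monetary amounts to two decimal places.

Import duty = 31354.38 × 24% = 7525.05

Import duty: CHF 7525.05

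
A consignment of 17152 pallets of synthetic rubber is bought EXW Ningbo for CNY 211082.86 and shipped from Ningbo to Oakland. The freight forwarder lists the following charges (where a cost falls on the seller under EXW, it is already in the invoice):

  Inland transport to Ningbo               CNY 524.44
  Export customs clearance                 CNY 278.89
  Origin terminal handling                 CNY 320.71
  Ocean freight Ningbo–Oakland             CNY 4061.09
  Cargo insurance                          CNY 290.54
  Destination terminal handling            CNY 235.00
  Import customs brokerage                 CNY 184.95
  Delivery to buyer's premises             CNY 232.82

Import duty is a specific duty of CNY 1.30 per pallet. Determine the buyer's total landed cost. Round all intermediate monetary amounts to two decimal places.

Total landed cost: CNY 239508.90

EXW: the seller makes goods available at their premises; the buyer bears all onward costs.
CIF value = EXW price + inland to port + export clearance + origin terminal + freight + insurance = 211082.86 + 524.44 + 278.89 + 320.71 + 4061.09 + 290.54 = 216558.53
Import duty = 17152 × 1.30 = 22297.60
Buyer bears: inland to port 524.44 + export clearance 278.89 + origin terminal 320.71 + freight 4061.09 + insurance 290.54 + destination terminal 235.00 + brokerage 184.95 + delivery 232.82 + duty 22297.60 = 28426.04
Landed cost = invoice 211082.86 + 28426.04 = 239508.90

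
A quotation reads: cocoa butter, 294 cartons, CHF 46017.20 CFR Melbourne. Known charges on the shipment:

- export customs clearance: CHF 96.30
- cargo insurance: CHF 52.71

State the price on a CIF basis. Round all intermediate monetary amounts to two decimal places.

Not relevant to the conversion: export clearance — on the seller under both CFR and CIF; already in the CFR price and stays in the CIF price.
From CFR to CIF, the seller additionally bears: insurance.
CIF price = 46017.20 + 52.71 = 46069.91

CIF price: CHF 46069.91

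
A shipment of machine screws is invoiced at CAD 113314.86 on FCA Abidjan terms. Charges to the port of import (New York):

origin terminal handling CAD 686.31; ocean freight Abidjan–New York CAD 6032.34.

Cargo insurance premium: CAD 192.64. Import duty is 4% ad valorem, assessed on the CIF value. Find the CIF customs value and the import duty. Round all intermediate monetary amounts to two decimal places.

CIF value: CAD 120226.15; import duty: CAD 4809.05

CIF = FCA price + pre-shipment costs + freight + insurance
CIF = 113314.86 + 686.31 + 6032.34 + 192.64 = 120226.15
Import duty = 120226.15 × 4% = 4809.05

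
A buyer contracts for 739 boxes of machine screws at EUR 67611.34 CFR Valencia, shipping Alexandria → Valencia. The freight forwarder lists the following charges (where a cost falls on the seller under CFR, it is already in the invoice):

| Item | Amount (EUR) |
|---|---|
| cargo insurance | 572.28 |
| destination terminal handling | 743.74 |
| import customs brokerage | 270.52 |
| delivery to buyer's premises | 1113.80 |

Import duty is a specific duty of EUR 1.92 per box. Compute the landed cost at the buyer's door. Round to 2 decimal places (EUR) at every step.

Total landed cost: EUR 71730.56

CFR: the seller pays costs through ocean freight to the destination port, but not insurance.
CIF value = CFR price + insurance = 67611.34 + 572.28 = 68183.62
Import duty = 739 × 1.92 = 1418.88
Buyer bears: insurance 572.28 + destination terminal 743.74 + brokerage 270.52 + delivery 1113.80 + duty 1418.88 = 4119.22
Landed cost = invoice 67611.34 + 4119.22 = 71730.56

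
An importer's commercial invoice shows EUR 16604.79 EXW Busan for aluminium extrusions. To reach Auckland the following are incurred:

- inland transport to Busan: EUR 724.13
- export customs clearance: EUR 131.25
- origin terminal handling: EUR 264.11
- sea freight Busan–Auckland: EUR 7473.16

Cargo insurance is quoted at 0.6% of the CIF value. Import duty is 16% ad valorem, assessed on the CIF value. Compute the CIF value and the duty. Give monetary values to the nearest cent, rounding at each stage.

Let C be the CIF value. C = EXW price + pre-shipment costs + freight + 0.6% × C
C − 0.6% × C = 16604.79 + 724.13 + 131.25 + 264.11 + 7473.16
0.994 × C = 25197.44
C = 25197.44 / 0.994 = 25349.54
Insurance premium = 0.6% × 25349.54 = 152.10
Import duty = 25349.54 × 16% = 4055.93

CIF value: EUR 25349.54; import duty: EUR 4055.93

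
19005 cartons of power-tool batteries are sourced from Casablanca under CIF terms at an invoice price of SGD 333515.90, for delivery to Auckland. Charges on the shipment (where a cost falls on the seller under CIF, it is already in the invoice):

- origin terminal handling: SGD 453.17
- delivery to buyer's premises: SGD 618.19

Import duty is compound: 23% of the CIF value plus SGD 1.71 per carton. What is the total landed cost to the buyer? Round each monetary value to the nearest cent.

Total landed cost: SGD 443341.30

CIF: the seller pays costs through ocean freight and marine insurance to the destination port.
Already in the invoice (seller's account under CIF): origin terminal — exclude.
The CIF price already equals the CIF value: 333515.90
Ad valorem component: 333515.90 × 23% = 76708.66
Specific component: 19005 × 1.71 = 32498.55
Import duty = 76708.66 + 32498.55 = 109207.21
Buyer bears: delivery 618.19 + duty 109207.21 = 109825.40
Landed cost = invoice 333515.90 + 109825.40 = 443341.30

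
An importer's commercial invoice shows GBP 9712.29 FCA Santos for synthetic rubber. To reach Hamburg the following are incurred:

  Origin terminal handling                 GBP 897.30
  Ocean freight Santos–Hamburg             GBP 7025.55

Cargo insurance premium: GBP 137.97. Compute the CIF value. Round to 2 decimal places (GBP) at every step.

CIF = FCA price + pre-shipment costs + freight + insurance
CIF = 9712.29 + 897.30 + 7025.55 + 137.97 = 17773.11

CIF value: GBP 17773.11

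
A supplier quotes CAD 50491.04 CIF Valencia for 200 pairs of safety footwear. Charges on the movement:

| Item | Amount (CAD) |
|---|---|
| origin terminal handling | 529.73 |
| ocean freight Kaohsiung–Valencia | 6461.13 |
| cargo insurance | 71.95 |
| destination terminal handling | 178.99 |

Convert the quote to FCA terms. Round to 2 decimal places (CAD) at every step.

Not relevant to the conversion: destination terminal — on the buyer under both terms; not part of either seller's price.
From CIF to FCA, the seller no longer bears: origin terminal, freight, insurance.
FCA price = 50491.04 − 529.73 − 6461.13 − 71.95 = 43428.23

FCA price: CAD 43428.23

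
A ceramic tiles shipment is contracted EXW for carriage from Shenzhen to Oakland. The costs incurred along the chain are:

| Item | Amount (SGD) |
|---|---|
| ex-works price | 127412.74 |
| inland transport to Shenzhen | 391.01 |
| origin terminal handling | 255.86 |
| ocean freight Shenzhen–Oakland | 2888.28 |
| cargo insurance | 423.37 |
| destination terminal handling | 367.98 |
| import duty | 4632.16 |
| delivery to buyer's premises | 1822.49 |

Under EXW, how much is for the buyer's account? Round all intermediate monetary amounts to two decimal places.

Buyer's account: SGD 10781.15

EXW: the seller makes goods available at their premises; the buyer bears all onward costs.
Seller's account: goods 127412.74 = 127412.74
Buyer's account: inland to port 391.01 + origin terminal 255.86 + freight 2888.28 + insurance 423.37 + destination terminal 367.98 + duty 4632.16 + delivery 1822.49 = 10781.15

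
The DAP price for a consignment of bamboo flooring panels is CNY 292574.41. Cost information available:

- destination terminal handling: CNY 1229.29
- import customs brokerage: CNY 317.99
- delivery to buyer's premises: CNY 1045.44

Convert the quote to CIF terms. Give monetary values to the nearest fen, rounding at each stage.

CIF price: CNY 290299.68

Not relevant to the conversion: brokerage — on the buyer under both terms; not part of either seller's price.
From DAP to CIF, the seller no longer bears: destination terminal, delivery.
CIF price = 292574.41 − 1229.29 − 1045.44 = 290299.68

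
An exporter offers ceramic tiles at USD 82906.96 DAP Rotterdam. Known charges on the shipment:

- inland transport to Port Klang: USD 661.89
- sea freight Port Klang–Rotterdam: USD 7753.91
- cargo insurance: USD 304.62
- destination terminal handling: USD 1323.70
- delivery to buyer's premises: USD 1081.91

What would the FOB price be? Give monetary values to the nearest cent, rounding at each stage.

Not relevant to the conversion: inland to port — on the seller under both DAP and FOB; already in the DAP price and stays in the FOB price.
From DAP to FOB, the seller no longer bears: freight, insurance, destination terminal, delivery.
FOB price = 82906.96 − 7753.91 − 304.62 − 1323.70 − 1081.91 = 72442.82

FOB price: USD 72442.82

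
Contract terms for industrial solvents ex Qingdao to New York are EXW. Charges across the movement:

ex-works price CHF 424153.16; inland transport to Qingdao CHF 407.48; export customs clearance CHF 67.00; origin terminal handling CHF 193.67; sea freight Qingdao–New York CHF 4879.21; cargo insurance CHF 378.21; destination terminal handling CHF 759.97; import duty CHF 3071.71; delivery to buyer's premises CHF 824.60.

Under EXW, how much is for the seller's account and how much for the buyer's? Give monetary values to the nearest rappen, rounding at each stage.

Seller: CHF 424153.16; buyer: CHF 10581.85

EXW: the seller makes goods available at their premises; the buyer bears all onward costs.
Seller's account: goods 424153.16 = 424153.16
Buyer's account: inland to port 407.48 + export clearance 67.00 + origin terminal 193.67 + freight 4879.21 + insurance 378.21 + destination terminal 759.97 + duty 3071.71 + delivery 824.60 = 10581.85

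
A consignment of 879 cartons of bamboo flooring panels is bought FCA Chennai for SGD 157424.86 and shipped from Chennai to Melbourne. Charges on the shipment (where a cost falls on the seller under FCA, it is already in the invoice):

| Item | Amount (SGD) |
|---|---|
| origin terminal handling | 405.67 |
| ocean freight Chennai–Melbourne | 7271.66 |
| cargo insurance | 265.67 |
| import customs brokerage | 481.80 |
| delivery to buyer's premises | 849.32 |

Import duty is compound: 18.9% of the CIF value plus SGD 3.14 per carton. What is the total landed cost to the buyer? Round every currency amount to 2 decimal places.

Total landed cost: SGD 200713.57

FCA: the seller delivers export-cleared goods to the carrier; the buyer bears costs from that point.
CIF value = FCA price + origin terminal + freight + insurance = 157424.86 + 405.67 + 7271.66 + 265.67 = 165367.86
Ad valorem component: 165367.86 × 18.9% = 31254.53
Specific component: 879 × 3.14 = 2760.06
Import duty = 31254.53 + 2760.06 = 34014.59
Buyer bears: origin terminal 405.67 + freight 7271.66 + insurance 265.67 + brokerage 481.80 + delivery 849.32 + duty 34014.59 = 43288.71
Landed cost = invoice 157424.86 + 43288.71 = 200713.57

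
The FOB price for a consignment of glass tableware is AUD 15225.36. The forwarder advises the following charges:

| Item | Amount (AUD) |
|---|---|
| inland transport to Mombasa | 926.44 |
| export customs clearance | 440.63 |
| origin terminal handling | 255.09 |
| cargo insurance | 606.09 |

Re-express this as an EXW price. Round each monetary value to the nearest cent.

Not relevant to the conversion: insurance — on the buyer under both terms; not part of either seller's price.
From FOB to EXW, the seller no longer bears: inland to port, export clearance, origin terminal.
EXW price = 15225.36 − 926.44 − 440.63 − 255.09 = 13603.20

EXW price: AUD 13603.20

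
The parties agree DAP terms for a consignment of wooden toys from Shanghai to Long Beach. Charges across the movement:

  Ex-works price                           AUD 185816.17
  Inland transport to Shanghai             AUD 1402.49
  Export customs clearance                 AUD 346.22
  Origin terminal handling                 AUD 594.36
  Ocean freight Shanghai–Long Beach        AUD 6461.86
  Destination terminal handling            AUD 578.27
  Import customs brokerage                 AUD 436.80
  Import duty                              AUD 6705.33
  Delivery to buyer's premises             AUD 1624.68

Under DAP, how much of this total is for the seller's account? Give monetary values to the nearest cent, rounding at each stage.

DAP: the seller bears all costs to the named destination except import duty and clearance.
Seller's account: goods 185816.17 + inland to port 1402.49 + export clearance 346.22 + origin terminal 594.36 + freight 6461.86 + destination terminal 578.27 + delivery 1624.68 = 196824.05
Buyer's account: brokerage 436.80 + duty 6705.33 = 7142.13

Seller's account: AUD 196824.05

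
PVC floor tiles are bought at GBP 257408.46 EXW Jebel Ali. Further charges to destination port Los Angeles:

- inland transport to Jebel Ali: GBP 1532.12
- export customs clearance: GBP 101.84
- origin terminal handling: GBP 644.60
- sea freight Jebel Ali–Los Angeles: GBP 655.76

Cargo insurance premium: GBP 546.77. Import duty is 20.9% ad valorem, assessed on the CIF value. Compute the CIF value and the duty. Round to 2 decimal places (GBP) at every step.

CIF = EXW price + pre-shipment costs + freight + insurance
CIF = 257408.46 + 1532.12 + 101.84 + 644.60 + 655.76 + 546.77 = 260889.55
Import duty = 260889.55 × 20.9% = 54525.92

CIF value: GBP 260889.55; import duty: GBP 54525.92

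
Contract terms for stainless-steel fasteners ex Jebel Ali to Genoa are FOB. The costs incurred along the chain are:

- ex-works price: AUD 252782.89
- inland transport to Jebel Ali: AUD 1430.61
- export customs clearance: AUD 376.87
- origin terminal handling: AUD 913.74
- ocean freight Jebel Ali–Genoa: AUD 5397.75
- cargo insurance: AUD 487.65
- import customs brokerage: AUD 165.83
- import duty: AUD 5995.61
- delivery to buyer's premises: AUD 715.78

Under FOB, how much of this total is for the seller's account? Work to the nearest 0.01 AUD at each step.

FOB: the seller bears costs until goods are on board at the origin port; the buyer bears freight, insurance and all costs thereafter.
Seller's account: goods 252782.89 + inland to port 1430.61 + export clearance 376.87 + origin terminal 913.74 = 255504.11
Buyer's account: freight 5397.75 + insurance 487.65 + brokerage 165.83 + duty 5995.61 + delivery 715.78 = 12762.62

Seller's account: AUD 255504.11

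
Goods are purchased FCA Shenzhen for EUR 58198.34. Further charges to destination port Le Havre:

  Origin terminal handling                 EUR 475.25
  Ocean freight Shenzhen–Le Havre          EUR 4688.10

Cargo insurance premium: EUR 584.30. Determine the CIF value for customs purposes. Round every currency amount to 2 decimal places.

CIF = FCA price + pre-shipment costs + freight + insurance
CIF = 58198.34 + 475.25 + 4688.10 + 584.30 = 63945.99

CIF value: EUR 63945.99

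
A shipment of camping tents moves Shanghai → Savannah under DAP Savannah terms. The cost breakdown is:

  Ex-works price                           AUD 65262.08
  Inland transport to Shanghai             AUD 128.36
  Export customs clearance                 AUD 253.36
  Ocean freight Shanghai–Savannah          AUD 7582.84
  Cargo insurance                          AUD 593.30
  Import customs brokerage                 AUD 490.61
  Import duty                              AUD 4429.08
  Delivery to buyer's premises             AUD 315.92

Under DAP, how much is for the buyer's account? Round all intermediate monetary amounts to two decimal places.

DAP: the seller bears all costs to the named destination except import duty and clearance.
Seller's account: goods 65262.08 + inland to port 128.36 + export clearance 253.36 + freight 7582.84 + insurance 593.30 + delivery 315.92 = 74135.86
Buyer's account: brokerage 490.61 + duty 4429.08 = 4919.69

Buyer's account: AUD 4919.69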